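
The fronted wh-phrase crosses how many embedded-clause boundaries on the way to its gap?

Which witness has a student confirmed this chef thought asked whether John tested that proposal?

"which witness" is extracted from the subject of "asked".
Boundaries crossed, outermost first: [Ø], [Ø] — 2 in total.

2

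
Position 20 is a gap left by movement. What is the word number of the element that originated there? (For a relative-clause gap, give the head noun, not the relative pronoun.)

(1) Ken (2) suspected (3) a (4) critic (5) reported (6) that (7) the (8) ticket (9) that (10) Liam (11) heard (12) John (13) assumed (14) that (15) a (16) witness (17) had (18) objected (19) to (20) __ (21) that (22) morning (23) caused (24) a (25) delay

8

The gap at 20 is the prepositional object of "objected", inside a relative clause.
The relative pronoun is "that" (word 9); it is bound by the head noun immediately before it.
Its filler is the head noun "ticket", at word 8.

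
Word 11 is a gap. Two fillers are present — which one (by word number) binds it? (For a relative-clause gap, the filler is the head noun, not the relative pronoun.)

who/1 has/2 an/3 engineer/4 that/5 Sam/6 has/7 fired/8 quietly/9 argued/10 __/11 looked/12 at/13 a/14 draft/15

1

The marked gap is the subject of "looked".
Its filler is the fronted wh-phrase "who", at word 1.
(The other dependency links word 4 to a gap after word 8.)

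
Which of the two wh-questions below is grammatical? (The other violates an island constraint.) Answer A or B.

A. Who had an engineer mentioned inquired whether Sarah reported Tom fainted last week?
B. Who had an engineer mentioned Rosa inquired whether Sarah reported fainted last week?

A

In B, the wh-phrase is extracted from inside a wh-island (introduced by "whether"), which blocks movement.
In A, the extraction path crosses only that-complement boundaries, which are transparent.
So A is grammatical.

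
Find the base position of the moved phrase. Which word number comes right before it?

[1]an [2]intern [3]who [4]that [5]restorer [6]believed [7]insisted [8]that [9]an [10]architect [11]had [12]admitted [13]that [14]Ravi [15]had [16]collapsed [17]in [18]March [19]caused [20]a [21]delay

The displaced element is "an intern" (word 2).
It is linked across 1 clause boundary (Ø).
It functions as the subject of "insisted", so the gap sits immediately after word 6 ("believed").
Base order: That restorer believed an intern insisted that an architect had admitted that Ravi had collapsed in March.

6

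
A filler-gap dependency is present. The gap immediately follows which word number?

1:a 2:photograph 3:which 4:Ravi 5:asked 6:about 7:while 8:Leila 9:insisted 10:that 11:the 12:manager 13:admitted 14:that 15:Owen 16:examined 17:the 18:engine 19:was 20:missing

The displaced element is "a photograph" (word 2).
It functions as the object of the preposition "about" of "asked", so the gap sits immediately after word 6 ("about").
Base order: Ravi asked about a photograph while Leila insisted that the manager admitted that Owen examined the engine.

6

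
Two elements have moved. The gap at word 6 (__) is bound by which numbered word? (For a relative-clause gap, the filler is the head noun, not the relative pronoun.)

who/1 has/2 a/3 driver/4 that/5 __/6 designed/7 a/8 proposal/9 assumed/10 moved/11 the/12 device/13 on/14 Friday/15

The marked gap is inside the relative clause, the subject of "designed".
Its filler is the head noun "driver" (via "that"), at word 4.
(The other dependency links word 1 to a gap after word 10.)

4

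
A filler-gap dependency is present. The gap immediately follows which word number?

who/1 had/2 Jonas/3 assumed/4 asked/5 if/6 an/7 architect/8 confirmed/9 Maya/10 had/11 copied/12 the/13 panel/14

4

The displaced element is "who" (word 1).
It is linked across 1 clause boundary (Ø).
It functions as the subject of "asked", so the gap sits immediately after word 4 ("assumed").
Base order: Jonas had assumed that who asked if an architect confirmed Maya had copied the panel.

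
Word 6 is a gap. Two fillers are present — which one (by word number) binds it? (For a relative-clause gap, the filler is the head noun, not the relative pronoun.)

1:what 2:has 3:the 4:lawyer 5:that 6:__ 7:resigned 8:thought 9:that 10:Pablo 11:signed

4

The marked gap is inside the relative clause, the subject of "resigned".
Its filler is the head noun "lawyer" (via "that"), at word 4.
(The other dependency links word 1 to a gap after word 11.)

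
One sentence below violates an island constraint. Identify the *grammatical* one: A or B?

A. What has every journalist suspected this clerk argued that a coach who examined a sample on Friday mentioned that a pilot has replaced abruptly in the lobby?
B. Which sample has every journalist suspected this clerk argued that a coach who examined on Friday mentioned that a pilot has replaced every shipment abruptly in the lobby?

In B, the wh-phrase is extracted from inside a complex-NP island (relative clause) (introduced by "who"), which blocks movement.
In A, the extraction path crosses only that-complement boundaries, which are transparent.
So A is grammatical.

A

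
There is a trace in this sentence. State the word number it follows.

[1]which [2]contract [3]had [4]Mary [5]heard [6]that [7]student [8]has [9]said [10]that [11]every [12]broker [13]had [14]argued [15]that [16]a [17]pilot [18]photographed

The displaced element is "which contract" (word 2).
It is linked across 3 clause boundaries (Ø → that → that).
It functions as the direct object of "photographed", so the gap sits immediately after word 18 ("photographed").
Base order: Mary had heard that student has said that every broker had argued that a pilot photographed which contract.

18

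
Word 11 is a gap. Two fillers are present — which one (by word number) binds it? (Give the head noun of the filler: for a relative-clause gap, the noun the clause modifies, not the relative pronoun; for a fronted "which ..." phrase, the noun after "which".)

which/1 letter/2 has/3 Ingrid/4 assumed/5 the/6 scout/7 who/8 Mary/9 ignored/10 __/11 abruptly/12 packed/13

7

The marked gap is inside the relative clause, the direct object of "ignored".
Its filler is the head noun "scout" (via "who"), at word 7.
(The other dependency links word 2 to a gap after word 13.)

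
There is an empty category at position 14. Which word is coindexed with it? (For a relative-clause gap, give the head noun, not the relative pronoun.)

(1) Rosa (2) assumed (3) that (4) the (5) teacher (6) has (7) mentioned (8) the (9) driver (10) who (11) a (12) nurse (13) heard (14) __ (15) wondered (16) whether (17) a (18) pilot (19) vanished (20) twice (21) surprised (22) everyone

The gap at 14 is the subject of "wondered", inside a relative clause.
The relative pronoun is "who" (word 10); it is bound by the head noun immediately before it.
Its filler is the head noun "driver", at word 9.

9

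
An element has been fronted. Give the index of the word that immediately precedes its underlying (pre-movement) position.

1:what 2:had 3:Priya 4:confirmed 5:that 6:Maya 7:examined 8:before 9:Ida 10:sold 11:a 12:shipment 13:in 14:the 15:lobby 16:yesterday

The displaced element is "what" (word 1).
It is linked across 1 clause boundary (that).
It functions as the direct object of "examined", so the gap sits immediately after word 7 ("examined").
Base order: Priya had confirmed that Maya examined what before Ida sold a shipment in the lobby yesterday.

7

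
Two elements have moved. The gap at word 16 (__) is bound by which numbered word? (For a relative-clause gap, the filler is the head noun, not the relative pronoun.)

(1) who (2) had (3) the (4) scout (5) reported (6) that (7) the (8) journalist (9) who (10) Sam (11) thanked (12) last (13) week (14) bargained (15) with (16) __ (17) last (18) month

The marked gap is the object of the preposition "with" of "bargained".
Its filler is the fronted wh-phrase "who", at word 1.
(The other dependency links word 8 to a gap after word 11.)

1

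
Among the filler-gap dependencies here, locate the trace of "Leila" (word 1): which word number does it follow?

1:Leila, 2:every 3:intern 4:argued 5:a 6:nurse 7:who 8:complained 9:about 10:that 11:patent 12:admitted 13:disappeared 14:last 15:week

The displaced element is "Leila" (word 1).
It is linked across 2 clause boundaries (Ø → Ø).
It functions as the subject of "disappeared", so the gap sits immediately after word 12 ("admitted").
Base order: Every intern argued a nurse who complained about that patent admitted that Leila disappeared last week.

12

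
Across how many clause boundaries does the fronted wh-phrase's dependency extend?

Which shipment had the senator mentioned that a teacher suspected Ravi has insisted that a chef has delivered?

"which shipment" is extracted from the object of "delivered".
Boundaries crossed, outermost first: [that], [Ø], [that] — 3 in total.

3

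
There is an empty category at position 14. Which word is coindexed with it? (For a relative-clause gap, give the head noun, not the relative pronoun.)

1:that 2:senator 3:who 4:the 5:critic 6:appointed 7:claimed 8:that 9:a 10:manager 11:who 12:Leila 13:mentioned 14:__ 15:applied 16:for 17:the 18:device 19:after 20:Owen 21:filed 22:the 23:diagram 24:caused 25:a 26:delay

The gap at 14 is the subject of "applied", inside a relative clause.
The relative pronoun is "who" (word 11); it is bound by the head noun immediately before it.
Its filler is the head noun "manager", at word 10.

10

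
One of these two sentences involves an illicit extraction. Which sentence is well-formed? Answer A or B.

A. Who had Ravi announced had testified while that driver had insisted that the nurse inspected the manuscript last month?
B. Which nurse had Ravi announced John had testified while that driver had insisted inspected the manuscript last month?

A

In B, the wh-phrase is extracted from inside an adjunct island (introduced by "while"), which blocks movement.
In A, the extraction path crosses only that-complement boundaries, which are transparent.
So A is grammatical.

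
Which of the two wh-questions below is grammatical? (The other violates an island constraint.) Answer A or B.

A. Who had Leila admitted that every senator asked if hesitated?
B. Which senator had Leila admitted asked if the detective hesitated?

In A, the wh-phrase is extracted from inside a wh-island (introduced by "if"), which blocks movement.
In B, the extraction path crosses only that-complement boundaries, which are transparent.
So B is grammatical.

B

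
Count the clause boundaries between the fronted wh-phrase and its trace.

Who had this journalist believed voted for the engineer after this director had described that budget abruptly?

1

"who" is extracted from the subject of "voted".
Boundaries crossed, outermost first: [Ø] — 1 in total.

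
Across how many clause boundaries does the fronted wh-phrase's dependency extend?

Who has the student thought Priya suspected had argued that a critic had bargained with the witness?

"who" is extracted from the subject of "argued".
Boundaries crossed, outermost first: [Ø], [Ø] — 2 in total.

2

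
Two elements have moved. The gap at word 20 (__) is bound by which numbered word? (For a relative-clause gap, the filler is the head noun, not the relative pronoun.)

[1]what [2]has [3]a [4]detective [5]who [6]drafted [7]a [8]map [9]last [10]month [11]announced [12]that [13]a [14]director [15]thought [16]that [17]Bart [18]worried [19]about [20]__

1

The marked gap is the object of the preposition "about" of "worried".
Its filler is the fronted wh-phrase "what", at word 1.
(The other dependency links word 4 to a gap after word 5.)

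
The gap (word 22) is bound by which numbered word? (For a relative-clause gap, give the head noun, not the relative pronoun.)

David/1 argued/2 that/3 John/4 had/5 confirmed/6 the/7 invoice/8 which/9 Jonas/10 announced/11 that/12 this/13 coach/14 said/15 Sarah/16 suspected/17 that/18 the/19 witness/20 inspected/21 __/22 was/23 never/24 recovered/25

The gap at 22 is the object of "inspected", inside a relative clause.
The relative pronoun is "which" (word 9); it is bound by the head noun immediately before it.
Its filler is the head noun "invoice", at word 8.

8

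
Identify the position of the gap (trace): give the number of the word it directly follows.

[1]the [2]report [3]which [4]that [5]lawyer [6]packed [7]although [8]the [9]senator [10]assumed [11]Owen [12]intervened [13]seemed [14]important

6

The displaced element is "the report" (word 2).
It functions as the direct object of "packed", so the gap sits immediately after word 6 ("packed").
Base order: That lawyer packed the report although the senator assumed Owen intervened.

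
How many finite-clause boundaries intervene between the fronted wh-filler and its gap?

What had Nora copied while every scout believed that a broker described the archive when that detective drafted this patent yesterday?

"what" originates inside the matrix clause — no clause boundary is crossed.

0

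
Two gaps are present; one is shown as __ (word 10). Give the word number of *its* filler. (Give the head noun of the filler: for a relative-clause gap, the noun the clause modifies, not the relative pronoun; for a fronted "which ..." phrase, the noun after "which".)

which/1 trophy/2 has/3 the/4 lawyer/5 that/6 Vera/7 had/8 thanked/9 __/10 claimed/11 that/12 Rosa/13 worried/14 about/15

The marked gap is inside the relative clause, the direct object of "thanked".
Its filler is the head noun "lawyer" (via "that"), at word 5.
(The other dependency links word 2 to a gap after word 15.)

5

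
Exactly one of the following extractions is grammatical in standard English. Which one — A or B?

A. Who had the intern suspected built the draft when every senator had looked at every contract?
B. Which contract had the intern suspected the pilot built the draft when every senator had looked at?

A

In B, the wh-phrase is extracted from inside an adjunct island (introduced by "when"), which blocks movement.
In A, the extraction path crosses only that-complement boundaries, which are transparent.
So A is grammatical.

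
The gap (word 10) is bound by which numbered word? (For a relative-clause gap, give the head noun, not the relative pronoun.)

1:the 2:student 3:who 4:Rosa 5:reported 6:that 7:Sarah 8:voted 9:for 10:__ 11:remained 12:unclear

2

The gap at 10 is the prepositional object of "voted", inside a relative clause.
The relative pronoun is "who" (word 3); it is bound by the head noun immediately before it.
Its filler is the head noun "student", at word 2.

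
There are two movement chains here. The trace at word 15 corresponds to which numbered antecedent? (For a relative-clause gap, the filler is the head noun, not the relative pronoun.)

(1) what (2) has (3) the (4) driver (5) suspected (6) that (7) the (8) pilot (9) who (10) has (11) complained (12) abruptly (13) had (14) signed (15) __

1

The marked gap is the direct object of "signed".
Its filler is the fronted wh-phrase "what", at word 1.
(The other dependency links word 8 to a gap after word 9.)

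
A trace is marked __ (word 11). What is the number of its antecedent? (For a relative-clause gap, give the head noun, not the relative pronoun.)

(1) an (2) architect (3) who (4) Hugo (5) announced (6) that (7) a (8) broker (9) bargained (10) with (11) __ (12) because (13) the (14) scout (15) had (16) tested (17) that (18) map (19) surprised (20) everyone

2

The gap at 11 is the prepositional object of "bargained", inside a relative clause.
The relative pronoun is "who" (word 3); it is bound by the head noun immediately before it.
Its filler is the head noun "architect", at word 2.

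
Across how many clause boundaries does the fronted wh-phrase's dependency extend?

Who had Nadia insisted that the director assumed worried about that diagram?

"who" is extracted from the subject of "worried".
Boundaries crossed, outermost first: [that], [Ø] — 2 in total.

2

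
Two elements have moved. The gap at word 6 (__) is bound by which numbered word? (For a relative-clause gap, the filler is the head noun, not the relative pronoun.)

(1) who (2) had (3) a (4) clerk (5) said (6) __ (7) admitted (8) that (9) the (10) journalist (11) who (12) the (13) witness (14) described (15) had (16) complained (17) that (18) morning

The marked gap is the subject of "admitted".
Its filler is the fronted wh-phrase "who", at word 1.
(The other dependency links word 10 to a gap after word 14.)

1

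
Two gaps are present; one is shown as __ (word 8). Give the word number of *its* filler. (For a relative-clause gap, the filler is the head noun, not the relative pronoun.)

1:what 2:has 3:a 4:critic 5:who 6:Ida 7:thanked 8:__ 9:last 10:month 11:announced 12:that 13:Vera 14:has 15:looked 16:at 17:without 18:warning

The marked gap is inside the relative clause, the direct object of "thanked".
Its filler is the head noun "critic" (via "who"), at word 4.
(The other dependency links word 1 to a gap after word 16.)

4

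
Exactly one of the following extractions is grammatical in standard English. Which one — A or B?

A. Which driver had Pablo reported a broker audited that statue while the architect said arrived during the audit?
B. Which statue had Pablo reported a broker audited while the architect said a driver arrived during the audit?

In A, the wh-phrase is extracted from inside an adjunct island (introduced by "while"), which blocks movement.
In B, the extraction path crosses only that-complement boundaries, which are transparent.
So B is grammatical.

B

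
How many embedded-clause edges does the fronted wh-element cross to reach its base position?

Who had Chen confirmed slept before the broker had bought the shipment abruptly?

1

"who" is extracted from the subject of "slept".
Boundaries crossed, outermost first: [Ø] — 1 in total.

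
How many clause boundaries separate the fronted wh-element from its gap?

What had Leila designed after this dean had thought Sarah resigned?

0

"what" originates inside the matrix clause — no clause boundary is crossed.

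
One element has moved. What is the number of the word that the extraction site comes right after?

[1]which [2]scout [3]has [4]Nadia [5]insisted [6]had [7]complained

5

The displaced element is "which scout" (word 2).
It is linked across 1 clause boundary (Ø).
It functions as the subject of "complained", so the gap sits immediately after word 5 ("insisted").
Base order: Nadia has insisted that which scout had complained.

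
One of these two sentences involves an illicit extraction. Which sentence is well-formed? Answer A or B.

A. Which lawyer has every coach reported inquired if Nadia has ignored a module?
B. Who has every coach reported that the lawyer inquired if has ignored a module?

A

In B, the wh-phrase is extracted from inside a wh-island (introduced by "if"), which blocks movement.
In A, the extraction path crosses only that-complement boundaries, which are transparent.
So A is grammatical.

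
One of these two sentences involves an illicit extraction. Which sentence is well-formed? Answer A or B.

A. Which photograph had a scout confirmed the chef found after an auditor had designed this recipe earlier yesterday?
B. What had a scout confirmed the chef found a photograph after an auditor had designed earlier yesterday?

In B, the wh-phrase is extracted from inside an adjunct island (introduced by "after"), which blocks movement.
In A, the extraction path crosses only that-complement boundaries, which are transparent.
So A is grammatical.

A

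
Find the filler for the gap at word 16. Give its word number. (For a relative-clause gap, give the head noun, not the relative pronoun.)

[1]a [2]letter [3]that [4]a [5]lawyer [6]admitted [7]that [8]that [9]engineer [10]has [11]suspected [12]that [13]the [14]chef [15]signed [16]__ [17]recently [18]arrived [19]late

2

The gap at 16 is the object of "signed", inside a relative clause.
The relative pronoun is "that" (word 3); it is bound by the head noun immediately before it.
Its filler is the head noun "letter", at word 2.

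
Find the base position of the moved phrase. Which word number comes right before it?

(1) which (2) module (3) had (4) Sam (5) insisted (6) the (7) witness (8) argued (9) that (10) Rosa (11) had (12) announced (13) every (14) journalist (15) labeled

15

The displaced element is "which module" (word 2).
It is linked across 3 clause boundaries (Ø → that → Ø).
It functions as the direct object of "labeled", so the gap sits immediately after word 15 ("labeled").
Base order: Sam had insisted the witness argued that Rosa had announced every journalist labeled which module.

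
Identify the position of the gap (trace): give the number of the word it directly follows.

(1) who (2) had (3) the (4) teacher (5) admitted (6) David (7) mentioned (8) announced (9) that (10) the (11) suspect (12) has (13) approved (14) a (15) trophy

7

The displaced element is "who" (word 1).
It is linked across 2 clause boundaries (Ø → Ø).
It functions as the subject of "announced", so the gap sits immediately after word 7 ("mentioned").
Base order: The teacher had admitted David mentioned that who announced that the suspect has approved a trophy.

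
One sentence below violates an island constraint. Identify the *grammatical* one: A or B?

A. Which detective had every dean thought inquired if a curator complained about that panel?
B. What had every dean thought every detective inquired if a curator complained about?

A

In B, the wh-phrase is extracted from inside a wh-island (introduced by "if"), which blocks movement.
In A, the extraction path crosses only that-complement boundaries, which are transparent.
So A is grammatical.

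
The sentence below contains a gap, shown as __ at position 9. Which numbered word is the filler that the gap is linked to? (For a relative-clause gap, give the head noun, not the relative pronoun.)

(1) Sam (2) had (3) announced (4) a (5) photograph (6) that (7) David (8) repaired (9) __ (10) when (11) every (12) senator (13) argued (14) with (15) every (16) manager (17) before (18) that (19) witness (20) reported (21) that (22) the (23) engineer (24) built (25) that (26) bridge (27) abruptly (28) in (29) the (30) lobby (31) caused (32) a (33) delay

5

The gap at 9 is the object of "repaired", inside a relative clause.
The relative pronoun is "that" (word 6); it is bound by the head noun immediately before it.
Its filler is the head noun "photograph", at word 5.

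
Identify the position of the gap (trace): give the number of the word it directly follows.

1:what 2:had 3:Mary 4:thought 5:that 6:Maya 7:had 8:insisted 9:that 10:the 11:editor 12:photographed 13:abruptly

The displaced element is "what" (word 1).
It is linked across 2 clause boundaries (that → that).
It functions as the direct object of "photographed", so the gap sits immediately after word 12 ("photographed").
Base order: Mary had thought that Maya had insisted that the editor photographed what abruptly.

12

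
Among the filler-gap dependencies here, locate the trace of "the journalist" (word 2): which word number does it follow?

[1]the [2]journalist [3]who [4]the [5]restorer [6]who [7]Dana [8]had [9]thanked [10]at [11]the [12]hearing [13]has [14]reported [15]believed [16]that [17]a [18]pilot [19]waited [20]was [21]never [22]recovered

14

The displaced element is "the journalist" (word 2).
It is linked across 1 clause boundary (Ø).
It functions as the subject of "believed", so the gap sits immediately after word 14 ("reported").
Base order: The restorer who Dana had thanked at the hearing has reported that the journalist believed that a pilot waited.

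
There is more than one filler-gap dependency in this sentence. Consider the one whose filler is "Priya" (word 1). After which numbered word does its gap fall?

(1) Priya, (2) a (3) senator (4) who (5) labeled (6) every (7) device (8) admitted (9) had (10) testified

8

The displaced element is "Priya" (word 1).
It is linked across 1 clause boundary (Ø).
It functions as the subject of "testified", so the gap sits immediately after word 8 ("admitted").
Base order: A senator who labeled every device admitted Priya had testified.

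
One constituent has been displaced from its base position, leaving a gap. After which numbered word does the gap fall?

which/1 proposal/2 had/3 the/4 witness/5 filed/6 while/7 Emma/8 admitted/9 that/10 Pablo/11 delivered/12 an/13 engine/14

6

The displaced element is "which proposal" (word 2).
It functions as the direct object of "filed", so the gap sits immediately after word 6 ("filed").
Base order: The witness had filed which proposal while Emma admitted that Pablo delivered an engine.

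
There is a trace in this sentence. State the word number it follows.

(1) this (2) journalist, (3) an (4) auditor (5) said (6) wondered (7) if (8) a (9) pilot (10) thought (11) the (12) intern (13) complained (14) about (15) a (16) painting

The displaced element is "this journalist" (word 2).
It is linked across 1 clause boundary (Ø).
It functions as the subject of "wondered", so the gap sits immediately after word 5 ("said").
Base order: An auditor said that this journalist wondered if a pilot thought the intern complained about a painting.

5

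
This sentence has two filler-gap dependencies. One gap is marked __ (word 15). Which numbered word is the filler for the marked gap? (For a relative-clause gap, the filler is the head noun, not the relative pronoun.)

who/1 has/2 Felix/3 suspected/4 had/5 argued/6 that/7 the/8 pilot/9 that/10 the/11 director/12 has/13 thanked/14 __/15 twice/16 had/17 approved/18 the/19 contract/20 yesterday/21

9

The marked gap is inside the relative clause, the direct object of "thanked".
Its filler is the head noun "pilot" (via "that"), at word 9.
(The other dependency links word 1 to a gap after word 4.)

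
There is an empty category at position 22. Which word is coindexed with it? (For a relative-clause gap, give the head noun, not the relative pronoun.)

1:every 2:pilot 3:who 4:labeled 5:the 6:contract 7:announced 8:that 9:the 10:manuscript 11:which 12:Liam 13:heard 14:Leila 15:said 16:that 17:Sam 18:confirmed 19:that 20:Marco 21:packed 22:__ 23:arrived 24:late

The gap at 22 is the object of "packed", inside a relative clause.
The relative pronoun is "which" (word 11); it is bound by the head noun immediately before it.
Its filler is the head noun "manuscript", at word 10.

10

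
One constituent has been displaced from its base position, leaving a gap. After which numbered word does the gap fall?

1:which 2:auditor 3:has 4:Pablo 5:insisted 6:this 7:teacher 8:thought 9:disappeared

8

The displaced element is "which auditor" (word 2).
It is linked across 2 clause boundaries (Ø → Ø).
It functions as the subject of "disappeared", so the gap sits immediately after word 8 ("thought").
Base order: Pablo has insisted this teacher thought that which auditor disappeared.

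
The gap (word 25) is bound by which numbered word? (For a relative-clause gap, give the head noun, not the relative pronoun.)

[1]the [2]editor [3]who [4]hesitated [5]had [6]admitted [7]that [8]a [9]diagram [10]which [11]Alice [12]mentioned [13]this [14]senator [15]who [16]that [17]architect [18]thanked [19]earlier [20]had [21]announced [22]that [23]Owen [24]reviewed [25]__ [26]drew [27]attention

The gap at 25 is the object of "reviewed", inside a relative clause.
The relative pronoun is "which" (word 10); it is bound by the head noun immediately before it.
Its filler is the head noun "diagram", at word 9.

9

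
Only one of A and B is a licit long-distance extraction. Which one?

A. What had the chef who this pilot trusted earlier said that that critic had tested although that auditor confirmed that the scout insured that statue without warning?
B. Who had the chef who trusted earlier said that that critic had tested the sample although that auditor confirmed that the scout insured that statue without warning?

A

In B, the wh-phrase is extracted from inside a complex-NP island (relative clause) (introduced by "who"), which blocks movement.
In A, the extraction path crosses only that-complement boundaries, which are transparent.
So A is grammatical.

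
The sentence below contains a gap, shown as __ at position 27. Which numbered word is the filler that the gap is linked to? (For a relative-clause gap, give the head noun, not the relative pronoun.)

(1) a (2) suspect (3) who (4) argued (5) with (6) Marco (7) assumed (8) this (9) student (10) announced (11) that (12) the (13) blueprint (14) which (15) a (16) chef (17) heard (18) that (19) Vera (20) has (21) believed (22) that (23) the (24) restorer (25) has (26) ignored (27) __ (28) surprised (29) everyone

The gap at 27 is the object of "ignored", inside a relative clause.
The relative pronoun is "which" (word 14); it is bound by the head noun immediately before it.
Its filler is the head noun "blueprint", at word 13.

13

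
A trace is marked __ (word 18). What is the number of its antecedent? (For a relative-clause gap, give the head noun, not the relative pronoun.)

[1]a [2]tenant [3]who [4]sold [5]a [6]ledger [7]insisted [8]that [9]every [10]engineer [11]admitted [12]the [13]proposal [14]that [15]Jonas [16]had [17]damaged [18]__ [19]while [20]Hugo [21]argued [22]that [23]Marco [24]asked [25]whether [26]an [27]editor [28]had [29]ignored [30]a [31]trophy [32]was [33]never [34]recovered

13

The gap at 18 is the object of "damaged", inside a relative clause.
The relative pronoun is "that" (word 14); it is bound by the head noun immediately before it.
Its filler is the head noun "proposal", at word 13.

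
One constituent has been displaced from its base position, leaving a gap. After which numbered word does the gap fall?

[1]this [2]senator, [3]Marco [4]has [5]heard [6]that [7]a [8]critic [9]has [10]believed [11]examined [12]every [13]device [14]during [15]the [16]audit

The displaced element is "this senator" (word 2).
It is linked across 2 clause boundaries (that → Ø).
It functions as the subject of "examined", so the gap sits immediately after word 10 ("believed").
Base order: Marco has heard that a critic has believed that this senator examined every device during the audit.

10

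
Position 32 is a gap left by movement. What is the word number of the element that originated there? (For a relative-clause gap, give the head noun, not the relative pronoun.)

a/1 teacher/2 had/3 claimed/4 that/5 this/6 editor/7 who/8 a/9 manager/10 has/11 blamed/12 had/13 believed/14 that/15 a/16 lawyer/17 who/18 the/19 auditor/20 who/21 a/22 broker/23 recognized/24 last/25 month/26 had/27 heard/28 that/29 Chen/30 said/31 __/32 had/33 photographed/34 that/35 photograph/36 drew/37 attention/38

The gap at 32 is the subject of "photographed", inside a relative clause.
The relative pronoun is "who" (word 18); it is bound by the head noun immediately before it.
Its filler is the head noun "lawyer", at word 17.

17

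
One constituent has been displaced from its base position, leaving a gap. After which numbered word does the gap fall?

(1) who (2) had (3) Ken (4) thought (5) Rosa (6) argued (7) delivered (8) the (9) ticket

The displaced element is "who" (word 1).
It is linked across 2 clause boundaries (Ø → Ø).
It functions as the subject of "delivered", so the gap sits immediately after word 6 ("argued").
Base order: Ken had thought Rosa argued that who delivered the ticket.

6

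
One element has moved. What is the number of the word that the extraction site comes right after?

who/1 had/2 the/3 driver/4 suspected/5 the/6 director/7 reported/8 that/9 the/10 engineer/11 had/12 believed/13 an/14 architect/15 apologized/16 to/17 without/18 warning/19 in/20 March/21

The displaced element is "who" (word 1).
It is linked across 3 clause boundaries (Ø → that → Ø).
It functions as the object of the preposition "to" of "apologized", so the gap sits immediately after word 17 ("to").
Base order: The driver had suspected the director reported that the engineer had believed an architect apologized to who without warning in March.

17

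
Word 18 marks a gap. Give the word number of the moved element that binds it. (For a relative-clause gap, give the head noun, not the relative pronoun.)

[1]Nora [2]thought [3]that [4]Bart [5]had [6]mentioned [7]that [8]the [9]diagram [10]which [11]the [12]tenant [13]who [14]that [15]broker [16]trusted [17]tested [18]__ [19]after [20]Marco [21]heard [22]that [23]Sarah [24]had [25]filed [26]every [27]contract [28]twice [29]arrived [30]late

The gap at 18 is the object of "tested", inside a relative clause.
The relative pronoun is "which" (word 10); it is bound by the head noun immediately before it.
Its filler is the head noun "diagram", at word 9.

9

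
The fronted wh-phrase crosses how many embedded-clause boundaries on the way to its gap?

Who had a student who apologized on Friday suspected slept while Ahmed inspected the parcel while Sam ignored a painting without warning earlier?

"who" is extracted from the subject of "slept".
Boundaries crossed, outermost first: [Ø] — 1 in total.

1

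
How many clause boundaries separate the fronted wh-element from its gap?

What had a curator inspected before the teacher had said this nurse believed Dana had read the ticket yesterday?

"what" originates inside the matrix clause — no clause boundary is crossed.

0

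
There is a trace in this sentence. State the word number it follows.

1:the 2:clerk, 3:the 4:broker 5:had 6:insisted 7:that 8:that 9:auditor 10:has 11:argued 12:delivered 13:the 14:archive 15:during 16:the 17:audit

The displaced element is "the clerk" (word 2).
It is linked across 2 clause boundaries (that → Ø).
It functions as the subject of "delivered", so the gap sits immediately after word 11 ("argued").
Base order: The broker had insisted that that auditor has argued the clerk delivered the archive during the audit.

11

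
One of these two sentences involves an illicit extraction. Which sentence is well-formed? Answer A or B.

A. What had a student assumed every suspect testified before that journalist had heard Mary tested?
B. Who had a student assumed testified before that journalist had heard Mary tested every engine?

B

In A, the wh-phrase is extracted from inside an adjunct island (introduced by "before"), which blocks movement.
In B, the extraction path crosses only that-complement boundaries, which are transparent.
So B is grammatical.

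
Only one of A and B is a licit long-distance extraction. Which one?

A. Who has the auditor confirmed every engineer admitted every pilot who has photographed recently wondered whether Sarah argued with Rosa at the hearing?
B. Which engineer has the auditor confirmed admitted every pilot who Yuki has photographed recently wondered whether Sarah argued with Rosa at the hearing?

B

In A, the wh-phrase is extracted from inside a complex-NP island (relative clause) (introduced by "who"), which blocks movement.
In B, the extraction path crosses only that-complement boundaries, which are transparent.
So B is grammatical.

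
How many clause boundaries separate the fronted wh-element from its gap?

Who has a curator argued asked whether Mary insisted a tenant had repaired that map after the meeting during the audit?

1

"who" is extracted from the subject of "asked".
Boundaries crossed, outermost first: [Ø] — 1 in total.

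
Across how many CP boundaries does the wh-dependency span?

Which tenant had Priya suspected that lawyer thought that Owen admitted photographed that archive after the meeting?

3

"which tenant" is extracted from the subject of "photographed".
Boundaries crossed, outermost first: [Ø], [that], [Ø] — 3 in total.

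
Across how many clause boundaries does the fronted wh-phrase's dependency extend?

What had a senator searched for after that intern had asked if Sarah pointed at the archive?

0

"what" originates inside the matrix clause — no clause boundary is crossed.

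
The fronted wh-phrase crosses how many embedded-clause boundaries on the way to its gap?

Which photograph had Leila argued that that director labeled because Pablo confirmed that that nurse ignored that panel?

1

"which photograph" is extracted from the object of "labeled".
Boundaries crossed, outermost first: [that] — 1 in total.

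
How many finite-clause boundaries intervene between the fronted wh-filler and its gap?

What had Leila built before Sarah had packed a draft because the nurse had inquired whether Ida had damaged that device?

"what" originates inside the matrix clause — no clause boundary is crossed.

0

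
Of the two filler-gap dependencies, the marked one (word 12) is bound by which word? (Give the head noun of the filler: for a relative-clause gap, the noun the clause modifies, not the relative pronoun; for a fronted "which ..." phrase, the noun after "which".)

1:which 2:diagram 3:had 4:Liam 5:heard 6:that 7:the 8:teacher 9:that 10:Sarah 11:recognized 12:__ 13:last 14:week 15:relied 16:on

The marked gap is inside the relative clause, the direct object of "recognized".
Its filler is the head noun "teacher" (via "that"), at word 8.
(The other dependency links word 2 to a gap after word 16.)

8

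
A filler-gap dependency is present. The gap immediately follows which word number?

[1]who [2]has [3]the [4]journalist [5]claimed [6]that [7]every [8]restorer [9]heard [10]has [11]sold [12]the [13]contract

The displaced element is "who" (word 1).
It is linked across 2 clause boundaries (that → Ø).
It functions as the subject of "sold", so the gap sits immediately after word 9 ("heard").
Base order: The journalist has claimed that every restorer heard that who has sold the contract.

9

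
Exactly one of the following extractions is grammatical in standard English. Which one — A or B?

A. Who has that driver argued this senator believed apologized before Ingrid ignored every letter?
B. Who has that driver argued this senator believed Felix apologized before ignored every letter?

A

In B, the wh-phrase is extracted from inside an adjunct island (introduced by "before"), which blocks movement.
In A, the extraction path crosses only that-complement boundaries, which are transparent.
So A is grammatical.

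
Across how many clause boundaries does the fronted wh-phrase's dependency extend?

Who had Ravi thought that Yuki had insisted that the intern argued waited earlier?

3

"who" is extracted from the subject of "waited".
Boundaries crossed, outermost first: [that], [that], [Ø] — 3 in total.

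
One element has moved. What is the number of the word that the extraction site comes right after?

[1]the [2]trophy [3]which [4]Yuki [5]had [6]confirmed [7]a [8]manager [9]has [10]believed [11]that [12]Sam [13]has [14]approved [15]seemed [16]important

The displaced element is "the trophy" (word 2).
It is linked across 2 clause boundaries (Ø → that).
It functions as the direct object of "approved", so the gap sits immediately after word 14 ("approved").
Base order: Yuki had confirmed a manager has believed that Sam has approved the trophy.

14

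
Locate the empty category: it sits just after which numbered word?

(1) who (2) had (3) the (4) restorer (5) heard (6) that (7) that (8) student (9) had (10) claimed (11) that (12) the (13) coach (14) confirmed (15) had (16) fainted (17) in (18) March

14

The displaced element is "who" (word 1).
It is linked across 3 clause boundaries (that → that → Ø).
It functions as the subject of "fainted", so the gap sits immediately after word 14 ("confirmed").
Base order: The restorer had heard that that student had claimed that the coach confirmed that who had fainted in March.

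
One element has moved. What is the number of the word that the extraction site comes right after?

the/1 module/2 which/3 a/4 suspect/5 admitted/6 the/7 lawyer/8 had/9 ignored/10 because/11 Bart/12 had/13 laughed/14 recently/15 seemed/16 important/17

10

The displaced element is "the module" (word 2).
It is linked across 1 clause boundary (Ø).
It functions as the direct object of "ignored", so the gap sits immediately after word 10 ("ignored").
Base order: A suspect admitted the lawyer had ignored the module because Bart had laughed recently.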